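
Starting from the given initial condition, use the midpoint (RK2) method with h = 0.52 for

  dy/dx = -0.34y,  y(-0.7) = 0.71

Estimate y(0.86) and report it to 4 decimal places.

Midpoint: k1 = f(x_n, y_n); k2 = f(x_n + h/2, y_n + (h/2)·k1); y_{n+1} = y_n + h·k2.
x=-0.700000, y=0.710000:
  k1 = f(-0.700000, 0.710000) = -0.241400
  k2 = f(-0.440000, 0.647236) = -0.220060
  y ← 0.710000 + 0.52·(-0.220060) = 0.595569
x=-0.180000, y=0.595569:
  k1 = f(-0.180000, 0.595569) = -0.202493
  k2 = f(0.080000, 0.542920) = -0.184593
  y ← 0.595569 + 0.52·(-0.184593) = 0.499580
x=0.340000, y=0.499580:
  k1 = f(0.340000, 0.499580) = -0.169857
  k2 = f(0.600000, 0.455417) = -0.154842
  y ← 0.499580 + 0.52·(-0.154842) = 0.419063
y(0.86) ≈ 0.4191

0.4191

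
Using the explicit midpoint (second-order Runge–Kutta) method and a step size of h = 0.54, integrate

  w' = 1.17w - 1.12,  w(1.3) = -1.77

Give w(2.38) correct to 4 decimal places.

-8.1899

Midpoint: k1 = f(x_n, w_n); k2 = f(x_n + h/2, w_n + (h/2)·k1); w_{n+1} = w_n + h·k2.
x=1.300000, w=-1.770000:
  k1 = f(1.300000, -1.770000) = -3.190900
  k2 = f(1.570000, -2.631543) = -4.198905
  w ← -1.770000 + 0.54·(-4.198905) = -4.037409
x=1.840000, w=-4.037409:
  k1 = f(1.840000, -4.037409) = -5.843768
  k2 = f(2.110000, -5.615226) = -7.689815
  w ← -4.037409 + 0.54·(-7.689815) = -8.189909
w(2.38) ≈ -8.1899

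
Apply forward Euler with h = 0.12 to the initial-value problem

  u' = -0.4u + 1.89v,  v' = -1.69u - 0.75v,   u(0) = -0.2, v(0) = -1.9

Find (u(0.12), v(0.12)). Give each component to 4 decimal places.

-0.6213, -1.6884

Euler on (u,v): u_{n+1} = u_n + h·u', v_{n+1} = v_n + h·v'.
0.000000: (-0.200000, -1.900000); f=(-3.511000, 1.763000) → (-0.621320, -1.688440)
(u(0.12), v(0.12)) ≈ (-0.6213, -1.6884)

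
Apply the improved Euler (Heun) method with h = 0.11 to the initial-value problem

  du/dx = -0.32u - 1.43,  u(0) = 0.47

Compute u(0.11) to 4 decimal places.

0.2992

Heun: k1 = f(x_n, u_n); k2 = f(x_n + h, u_n + h·k1); u_{n+1} = u_n + (h/2)·(k1 + k2).
x=0.000000, u=0.470000:
  k1 = f(0.000000, 0.470000) = -1.580400
  k2 = f(0.110000, 0.296156) = -1.524770
  u ← 0.470000 + (0.11/2)·(-1.580400 + (-1.524770)) = 0.299216
u(0.11) ≈ 0.2992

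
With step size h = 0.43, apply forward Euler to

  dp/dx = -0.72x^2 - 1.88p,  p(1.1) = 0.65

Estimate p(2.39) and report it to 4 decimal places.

-1.3374

Euler: p_{n+1} = p_n + h·f(x_n, p_n).
x=1.100000, p=0.650000: f=-2.093200 → p ← 0.650000 + 0.43·(-2.093200) = -0.250076
x=1.530000, p=-0.250076: f=-1.215305 → p ← -0.250076 + 0.43·(-1.215305) = -0.772657
x=1.960000, p=-0.772657: f=-1.313356 → p ← -0.772657 + 0.43·(-1.313356) = -1.337400
p(2.39) ≈ -1.3374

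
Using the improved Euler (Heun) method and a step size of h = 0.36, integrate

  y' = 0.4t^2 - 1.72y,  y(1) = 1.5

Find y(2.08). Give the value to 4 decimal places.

0.8777

Heun: k1 = f(t_n, y_n); k2 = f(t_n + h, y_n + h·k1); y_{n+1} = y_n + (h/2)·(k1 + k2).
t=1.000000, y=1.500000:
  k1 = f(1.000000, 1.500000) = -2.180000
  k2 = f(1.360000, 0.715200) = -0.490304
  y ← 1.500000 + (0.36/2)·(-2.180000 + (-0.490304)) = 1.019345
t=1.360000, y=1.019345:
  k1 = f(1.360000, 1.019345) = -1.013434
  k2 = f(1.720000, 0.654509) = 0.057604
  y ← 1.019345 + (0.36/2)·(-1.013434 + 0.057604) = 0.847296
t=1.720000, y=0.847296:
  k1 = f(1.720000, 0.847296) = -0.273989
  k2 = f(2.080000, 0.748660) = 0.442865
  y ← 0.847296 + (0.36/2)·(-0.273989 + 0.442865) = 0.877694
y(2.08) ≈ 0.8777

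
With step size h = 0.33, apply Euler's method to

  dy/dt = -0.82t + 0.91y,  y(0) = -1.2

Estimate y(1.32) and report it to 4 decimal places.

-4.0816

Euler: y_{n+1} = y_n + h·f(t_n, y_n).
t=0.000000, y=-1.200000: f=-1.092000 → y ← -1.200000 + 0.33·(-1.092000) = -1.560360
t=0.330000, y=-1.560360: f=-1.690528 → y ← -1.560360 + 0.33·(-1.690528) = -2.118234
t=0.660000, y=-2.118234: f=-2.468793 → y ← -2.118234 + 0.33·(-2.468793) = -2.932936
t=0.990000, y=-2.932936: f=-3.480772 → y ← -2.932936 + 0.33·(-3.480772) = -4.081590
y(1.32) ≈ -4.0816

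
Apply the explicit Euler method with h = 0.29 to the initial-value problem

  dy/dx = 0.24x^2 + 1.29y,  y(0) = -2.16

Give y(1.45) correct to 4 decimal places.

Euler: y_{n+1} = y_n + h·f(x_n, y_n).
x=0.000000, y=-2.160000: f=-2.786400 → y ← -2.160000 + 0.29·(-2.786400) = -2.968056
x=0.290000, y=-2.968056: f=-3.808608 → y ← -2.968056 + 0.29·(-3.808608) = -4.072552
x=0.580000, y=-4.072552: f=-5.172857 → y ← -4.072552 + 0.29·(-5.172857) = -5.572681
x=0.870000, y=-5.572681: f=-7.007102 → y ← -5.572681 + 0.29·(-7.007102) = -7.604740
x=1.160000, y=-7.604740: f=-9.487171 → y ← -7.604740 + 0.29·(-9.487171) = -10.356020
y(1.45) ≈ -10.3560

-10.3560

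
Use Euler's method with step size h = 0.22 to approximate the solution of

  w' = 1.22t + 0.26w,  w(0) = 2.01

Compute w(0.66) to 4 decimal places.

2.5555

Euler: w_{n+1} = w_n + h·f(t_n, w_n).
t=0.000000, w=2.010000: f=0.522600 → w ← 2.010000 + 0.22·0.522600 = 2.124972
t=0.220000, w=2.124972: f=0.820893 → w ← 2.124972 + 0.22·0.820893 = 2.305568
t=0.440000, w=2.305568: f=1.136248 → w ← 2.305568 + 0.22·1.136248 = 2.555543
w(0.66) ≈ 2.5555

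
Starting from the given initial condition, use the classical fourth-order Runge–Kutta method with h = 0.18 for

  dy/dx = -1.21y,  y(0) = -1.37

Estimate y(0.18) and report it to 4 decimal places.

RK4: k1 = f(x_n, y_n); k2 = f(x_n + h/2, y_n + (h/2)·k1); k3 = f(x_n + h/2, y_n + (h/2)·k2); k4 = f(x_n + h, y_n + h·k3); y_{n+1} = y_n + (h/6)·(k1 + 2k2 + 2k3 + k4).
x=0.000000, y=-1.370000:
  k1 = f(0.000000, -1.370000) = 1.657700
  k2 = f(0.090000, -1.220807) = 1.477176
  k3 = f(0.090000, -1.237054) = 1.496835
  k4 = f(0.180000, -1.100570) = 1.331689
  y ← -1.370000 + (0.18/6)·(k1 + 2k2 + 2k3 + k4) = -1.101878
y(0.18) ≈ -1.1019

-1.1019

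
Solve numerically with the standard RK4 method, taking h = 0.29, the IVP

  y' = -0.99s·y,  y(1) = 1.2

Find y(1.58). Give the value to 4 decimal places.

0.5722

RK4: k1 = f(s_n, y_n); k2 = f(s_n + h/2, y_n + (h/2)·k1); k3 = f(s_n + h/2, y_n + (h/2)·k2); k4 = f(s_n + h, y_n + h·k3); y_{n+1} = y_n + (h/6)·(k1 + 2k2 + 2k3 + k4).
s=1.000000, y=1.200000:
  k1 = f(1.000000, 1.200000) = -1.188000
  k2 = f(1.145000, 1.027740) = -1.164995
  k3 = f(1.145000, 1.031076) = -1.168776
  k4 = f(1.290000, 0.861055) = -1.099653
  y ← 1.200000 + (0.29/6)·(k1 + 2k2 + 2k3 + k4) = 0.863832
s=1.290000, y=0.863832:
  k1 = f(1.290000, 0.863832) = -1.103200
  k2 = f(1.435000, 0.703868) = -0.999950
  k3 = f(1.435000, 0.718839) = -1.021219
  k4 = f(1.580000, 0.567679) = -0.887963
  y ← 0.863832 + (0.29/6)·(k1 + 2k2 + 2k3 + k4) = 0.572213
y(1.58) ≈ 0.5722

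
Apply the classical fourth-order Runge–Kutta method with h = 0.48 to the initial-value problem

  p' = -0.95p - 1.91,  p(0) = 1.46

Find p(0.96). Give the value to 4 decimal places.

RK4: k1 = f(x_n, p_n); k2 = f(x_n + h/2, p_n + (h/2)·k1); k3 = f(x_n + h/2, p_n + (h/2)·k2); k4 = f(x_n + h, p_n + h·k3); p_{n+1} = p_n + (h/6)·(k1 + 2k2 + 2k3 + k4).
x=0.000000, p=1.460000:
  k1 = f(0.000000, 1.460000) = -3.297000
  k2 = f(0.240000, 0.668720) = -2.545284
  k3 = f(0.240000, 0.849132) = -2.716675
  k4 = f(0.480000, 0.155996) = -2.058196
  p ← 1.460000 + (0.48/6)·(k1 + 2k2 + 2k3 + k4) = 0.189671
x=0.480000, p=0.189671:
  k1 = f(0.480000, 0.189671) = -2.090187
  k2 = f(0.720000, -0.311974) = -1.613625
  k3 = f(0.720000, -0.197599) = -1.722281
  k4 = f(0.960000, -0.637024) = -1.304827
  p ← 0.189671 + (0.48/6)·(k1 + 2k2 + 2k3 + k4) = -0.615675
p(0.96) ≈ -0.6157

-0.6157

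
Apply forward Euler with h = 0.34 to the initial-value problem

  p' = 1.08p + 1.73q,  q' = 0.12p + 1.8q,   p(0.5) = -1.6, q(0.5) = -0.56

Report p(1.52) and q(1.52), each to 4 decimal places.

Euler on (p,q): p_{n+1} = p_n + h·p', q_{n+1} = q_n + h·q'.
0.500000: (-1.600000, -0.560000); f=(-2.696800, -1.200000) → (-2.516912, -0.968000)
0.840000: (-2.516912, -0.968000); f=(-4.392905, -2.044429) → (-4.010500, -1.663106)
1.180000: (-4.010500, -1.663106); f=(-7.208513, -3.474851) → (-6.461394, -2.844555)
(p(1.52), q(1.52)) ≈ (-6.4614, -2.8446)

-6.4614, -2.8446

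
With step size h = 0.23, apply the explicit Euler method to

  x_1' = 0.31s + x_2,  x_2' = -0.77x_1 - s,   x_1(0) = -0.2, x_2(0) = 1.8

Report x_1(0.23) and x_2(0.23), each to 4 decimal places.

Euler on (x_1,x_2): x_1_{n+1} = x_1_n + h·x_1', x_2_{n+1} = x_2_n + h·x_2'.
0.000000: (-0.200000, 1.800000); f=(1.800000, 0.154000) → (0.214000, 1.835420)
(x_1(0.23), x_2(0.23)) ≈ (0.2140, 1.8354)

0.2140, 1.8354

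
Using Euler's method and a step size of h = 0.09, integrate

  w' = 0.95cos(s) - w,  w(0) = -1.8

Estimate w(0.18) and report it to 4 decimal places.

-1.3276

Euler: w_{n+1} = w_n + h·f(s_n, w_n).
s=0.000000, w=-1.800000: f=2.750000 → w ← -1.800000 + 0.09·2.750000 = -1.552500
s=0.090000, w=-1.552500: f=2.498655 → w ← -1.552500 + 0.09·2.498655 = -1.327621
w(0.18) ≈ -1.3276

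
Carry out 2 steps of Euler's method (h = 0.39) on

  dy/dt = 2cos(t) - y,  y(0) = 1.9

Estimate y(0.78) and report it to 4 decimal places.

Euler: y_{n+1} = y_n + h·f(t_n, y_n).
t=0.000000, y=1.900000: f=0.100000 → y ← 1.900000 + 0.39·0.100000 = 1.939000
t=0.390000, y=1.939000: f=-0.089182 → y ← 1.939000 + 0.39·(-0.089182) = 1.904219
y(0.78) ≈ 1.9042

1.9042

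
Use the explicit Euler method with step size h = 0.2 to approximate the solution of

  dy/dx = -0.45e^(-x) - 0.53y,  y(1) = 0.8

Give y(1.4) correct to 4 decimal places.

0.5827

Euler: y_{n+1} = y_n + h·f(x_n, y_n).
x=1.000000, y=0.800000: f=-0.589546 → y ← 0.800000 + 0.2·(-0.589546) = 0.682091
x=1.200000, y=0.682091: f=-0.497046 → y ← 0.682091 + 0.2·(-0.497046) = 0.582682
y(1.4) ≈ 0.5827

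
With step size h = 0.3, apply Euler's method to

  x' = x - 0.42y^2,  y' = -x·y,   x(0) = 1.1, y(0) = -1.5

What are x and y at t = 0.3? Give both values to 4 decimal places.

Euler on (x,y): x_{n+1} = x_n + h·x', y_{n+1} = y_n + h·y'.
0.000000: (1.100000, -1.500000); f=(0.155000, 1.650000) → (1.146500, -1.005000)
(x(0.3), y(0.3)) ≈ (1.1465, -1.0050)

1.1465, -1.0050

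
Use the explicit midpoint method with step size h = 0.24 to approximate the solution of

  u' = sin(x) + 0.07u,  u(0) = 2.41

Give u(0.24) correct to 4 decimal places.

Midpoint: k1 = f(x_n, u_n); k2 = f(x_n + h/2, u_n + (h/2)·k1); u_{n+1} = u_n + h·k2.
x=0.000000, u=2.410000:
  k1 = f(0.000000, 2.410000) = 0.168700
  k2 = f(0.120000, 2.430244) = 0.289829
  u ← 2.410000 + 0.24·0.289829 = 2.479559
u(0.24) ≈ 2.4796

2.4796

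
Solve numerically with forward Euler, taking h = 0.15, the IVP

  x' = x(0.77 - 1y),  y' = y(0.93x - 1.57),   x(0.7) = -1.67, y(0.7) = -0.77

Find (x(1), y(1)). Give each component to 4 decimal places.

-2.4194, -0.1955

Euler on (x,y): x_{n+1} = x_n + h·x', y_{n+1} = y_n + h·y'.
0.700000: (-1.670000, -0.770000); f=(-2.571800, 2.404787) → (-2.055770, -0.409282)
0.850000: (-2.055770, -0.409282); f=(-2.424332, 1.425065) → (-2.419420, -0.195522)
(x(1), y(1)) ≈ (-2.4194, -0.1955)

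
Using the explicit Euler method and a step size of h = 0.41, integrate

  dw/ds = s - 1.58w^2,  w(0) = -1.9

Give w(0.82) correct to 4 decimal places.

-15.7084

Euler: w_{n+1} = w_n + h·f(s_n, w_n).
s=0.000000, w=-1.900000: f=-5.703800 → w ← -1.900000 + 0.41·(-5.703800) = -4.238558
s=0.410000, w=-4.238558: f=-27.975291 → w ← -4.238558 + 0.41·(-27.975291) = -15.708427
w(0.82) ≈ -15.7084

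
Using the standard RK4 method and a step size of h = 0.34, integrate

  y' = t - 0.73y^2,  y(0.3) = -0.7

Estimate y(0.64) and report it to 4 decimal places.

-0.6585

RK4: k1 = f(t_n, y_n); k2 = f(t_n + h/2, y_n + (h/2)·k1); k3 = f(t_n + h/2, y_n + (h/2)·k2); k4 = f(t_n + h, y_n + h·k3); y_{n+1} = y_n + (h/6)·(k1 + 2k2 + 2k3 + k4).
t=0.300000, y=-0.700000:
  k1 = f(0.300000, -0.700000) = -0.057700
  k2 = f(0.470000, -0.709809) = 0.102205
  k3 = f(0.470000, -0.682625) = 0.129837
  k4 = f(0.640000, -0.655856) = 0.325993
  y ← -0.700000 + (0.34/6)·(k1 + 2k2 + 2k3 + k4) = -0.658499
y(0.64) ≈ -0.6585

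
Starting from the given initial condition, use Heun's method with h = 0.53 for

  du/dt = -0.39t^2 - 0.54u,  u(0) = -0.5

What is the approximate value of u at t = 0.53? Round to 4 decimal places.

-0.4064

Heun: k1 = f(t_n, u_n); k2 = f(t_n + h, u_n + h·k1); u_{n+1} = u_n + (h/2)·(k1 + k2).
t=0.000000, u=-0.500000:
  k1 = f(0.000000, -0.500000) = 0.270000
  k2 = f(0.530000, -0.356900) = 0.083175
  u ← -0.500000 + (0.53/2)·(0.270000 + 0.083175) = -0.406409
u(0.53) ≈ -0.4064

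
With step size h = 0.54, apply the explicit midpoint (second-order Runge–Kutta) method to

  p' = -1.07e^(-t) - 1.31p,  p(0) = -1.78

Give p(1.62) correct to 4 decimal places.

-0.5097

Midpoint: k1 = f(t_n, p_n); k2 = f(t_n + h/2, p_n + (h/2)·k1); p_{n+1} = p_n + h·k2.
t=0.000000, p=-1.780000:
  k1 = f(0.000000, -1.780000) = 1.261800
  k2 = f(0.270000, -1.439314) = 1.068685
  p ← -1.780000 + 0.54·1.068685 = -1.202910
t=0.540000, p=-1.202910:
  k1 = f(0.540000, -1.202910) = 0.952271
  k2 = f(0.810000, -0.945797) = 0.762996
  p ← -1.202910 + 0.54·0.762996 = -0.790892
t=1.080000, p=-0.790892:
  k1 = f(1.080000, -0.790892) = 0.672702
  k2 = f(1.350000, -0.609263) = 0.520747
  p ← -0.790892 + 0.54·0.520747 = -0.509689
p(1.62) ≈ -0.5097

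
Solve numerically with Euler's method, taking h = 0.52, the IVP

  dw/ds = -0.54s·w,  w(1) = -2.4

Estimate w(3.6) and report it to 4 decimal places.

-0.0161

Euler: w_{n+1} = w_n + h·f(s_n, w_n).
s=1.000000, w=-2.400000: f=1.296000 → w ← -2.400000 + 0.52·1.296000 = -1.726080
s=1.520000, w=-1.726080: f=1.416766 → w ← -1.726080 + 0.52·1.416766 = -0.989361
s=2.040000, w=-0.989361: f=1.089881 → w ← -0.989361 + 0.52·1.089881 = -0.422624
s=2.560000, w=-0.422624: f=0.584235 → w ← -0.422624 + 0.52·0.584235 = -0.118821
s=3.080000, w=-0.118821: f=0.197624 → w ← -0.118821 + 0.52·0.197624 = -0.016057
w(3.6) ≈ -0.0161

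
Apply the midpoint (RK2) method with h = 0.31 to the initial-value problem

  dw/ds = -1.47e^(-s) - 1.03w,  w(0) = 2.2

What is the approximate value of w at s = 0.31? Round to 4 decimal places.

1.2922

Midpoint: k1 = f(s_n, w_n); k2 = f(s_n + h/2, w_n + (h/2)·k1); w_{n+1} = w_n + h·k2.
s=0.000000, w=2.200000:
  k1 = f(0.000000, 2.200000) = -3.736000
  k2 = f(0.155000, 1.620920) = -2.928478
  w ← 2.200000 + 0.31·(-2.928478) = 1.292172
w(0.31) ≈ 1.2922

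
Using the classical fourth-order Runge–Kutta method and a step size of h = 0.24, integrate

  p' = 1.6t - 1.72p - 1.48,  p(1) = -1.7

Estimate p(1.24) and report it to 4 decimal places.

RK4: k1 = f(t_n, p_n); k2 = f(t_n + h/2, p_n + (h/2)·k1); k3 = f(t_n + h/2, p_n + (h/2)·k2); k4 = f(t_n + h, p_n + h·k3); p_{n+1} = p_n + (h/6)·(k1 + 2k2 + 2k3 + k4).
t=1.000000, p=-1.700000:
  k1 = f(1.000000, -1.700000) = 3.044000
  k2 = f(1.120000, -1.334720) = 2.607718
  k3 = f(1.120000, -1.387074) = 2.697767
  k4 = f(1.240000, -1.052536) = 2.314362
  p ← -1.700000 + (0.24/6)·(k1 + 2k2 + 2k3 + k4) = -1.061227
p(1.24) ≈ -1.0612

-1.0612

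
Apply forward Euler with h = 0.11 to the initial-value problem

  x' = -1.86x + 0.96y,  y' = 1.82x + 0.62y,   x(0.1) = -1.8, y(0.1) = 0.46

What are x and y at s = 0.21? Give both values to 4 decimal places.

Euler on (x,y): x_{n+1} = x_n + h·x', y_{n+1} = y_n + h·y'.
0.100000: (-1.800000, 0.460000); f=(3.789600, -2.990800) → (-1.383144, 0.131012)
(x(0.21), y(0.21)) ≈ (-1.3831, 0.1310)

-1.3831, 0.1310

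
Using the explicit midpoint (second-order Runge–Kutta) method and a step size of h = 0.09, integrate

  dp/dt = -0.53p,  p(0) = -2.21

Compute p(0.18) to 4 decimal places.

-2.0090

Midpoint: k1 = f(t_n, p_n); k2 = f(t_n + h/2, p_n + (h/2)·k1); p_{n+1} = p_n + h·k2.
t=0.000000, p=-2.210000:
  k1 = f(0.000000, -2.210000) = 1.171300
  k2 = f(0.045000, -2.157291) = 1.143364
  p ← -2.210000 + 0.09·1.143364 = -2.107097
t=0.090000, p=-2.107097:
  k1 = f(0.090000, -2.107097) = 1.116762
  k2 = f(0.135000, -2.056843) = 1.090127
  p ← -2.107097 + 0.09·1.090127 = -2.008986
p(0.18) ≈ -2.0090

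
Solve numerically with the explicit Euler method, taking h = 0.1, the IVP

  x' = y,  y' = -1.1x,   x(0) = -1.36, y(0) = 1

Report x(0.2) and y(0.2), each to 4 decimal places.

Euler on (x,y): x_{n+1} = x_n + h·x', y_{n+1} = y_n + h·y'.
0.000000: (-1.360000, 1.000000); f=(1.000000, 1.496000) → (-1.260000, 1.149600)
0.100000: (-1.260000, 1.149600); f=(1.149600, 1.386000) → (-1.145040, 1.288200)
(x(0.2), y(0.2)) ≈ (-1.1450, 1.2882)

-1.1450, 1.2882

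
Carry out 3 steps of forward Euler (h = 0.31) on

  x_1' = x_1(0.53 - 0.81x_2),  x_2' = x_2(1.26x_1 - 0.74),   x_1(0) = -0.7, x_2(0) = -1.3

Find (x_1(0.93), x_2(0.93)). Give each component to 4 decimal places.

-1.6933, -0.0539

Euler on (x_1,x_2): x_1_{n+1} = x_1_n + h·x_1', x_2_{n+1} = x_2_n + h·x_2'.
0.000000: (-0.700000, -1.300000); f=(-1.108100, 2.108600) → (-1.043511, -0.646334)
0.310000: (-1.043511, -0.646334); f=(-1.099371, 1.328103) → (-1.384316, -0.234622)
0.620000: (-1.384316, -0.234622); f=(-0.996768, 0.582857) → (-1.693314, -0.053936)
(x_1(0.93), x_2(0.93)) ≈ (-1.6933, -0.0539)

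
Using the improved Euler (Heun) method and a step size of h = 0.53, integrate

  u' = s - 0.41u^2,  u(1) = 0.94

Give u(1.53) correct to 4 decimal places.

1.3370

Heun: k1 = f(s_n, u_n); k2 = f(s_n + h, u_n + h·k1); u_{n+1} = u_n + (h/2)·(k1 + k2).
s=1.000000, u=0.940000:
  k1 = f(1.000000, 0.940000) = 0.637724
  k2 = f(1.530000, 1.277994) = 0.860360
  u ← 0.940000 + (0.53/2)·(0.637724 + 0.860360) = 1.336992
u(1.53) ≈ 1.3370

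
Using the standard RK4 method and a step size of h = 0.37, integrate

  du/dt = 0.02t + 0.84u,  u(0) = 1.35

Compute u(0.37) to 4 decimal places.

1.8436

RK4: k1 = f(t_n, u_n); k2 = f(t_n + h/2, u_n + (h/2)·k1); k3 = f(t_n + h/2, u_n + (h/2)·k2); k4 = f(t_n + h, u_n + h·k3); u_{n+1} = u_n + (h/6)·(k1 + 2k2 + 2k3 + k4).
t=0.000000, u=1.350000:
  k1 = f(0.000000, 1.350000) = 1.134000
  k2 = f(0.185000, 1.559790) = 1.313924
  k3 = f(0.185000, 1.593076) = 1.341884
  k4 = f(0.370000, 1.846497) = 1.558457
  u ← 1.350000 + (0.37/6)·(k1 + 2k2 + 2k3 + k4) = 1.843584
u(0.37) ≈ 1.8436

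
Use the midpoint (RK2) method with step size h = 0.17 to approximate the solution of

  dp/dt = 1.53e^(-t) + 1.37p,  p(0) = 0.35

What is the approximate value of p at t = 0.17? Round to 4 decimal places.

0.7102

Midpoint: k1 = f(t_n, p_n); k2 = f(t_n + h/2, p_n + (h/2)·k1); p_{n+1} = p_n + h·k2.
t=0.000000, p=0.350000:
  k1 = f(0.000000, 0.350000) = 2.009500
  k2 = f(0.085000, 0.520807) = 2.118830
  p ← 0.350000 + 0.17·2.118830 = 0.710201
p(0.17) ≈ 0.7102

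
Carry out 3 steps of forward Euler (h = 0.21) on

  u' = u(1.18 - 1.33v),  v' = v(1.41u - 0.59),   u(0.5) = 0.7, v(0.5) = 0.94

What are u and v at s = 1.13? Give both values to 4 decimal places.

Euler on (u,v): u_{n+1} = u_n + h·u', v_{n+1} = v_n + h·v'.
0.500000: (0.700000, 0.940000); f=(-0.049140, 0.373180) → (0.689681, 1.018368)
0.710000: (0.689681, 1.018368); f=(-0.120300, 0.389474) → (0.664418, 1.100157)
0.920000: (0.664418, 1.100157); f=(-0.188169, 0.381566) → (0.624902, 1.180286)
(u(1.13), v(1.13)) ≈ (0.6249, 1.1803)

0.6249, 1.1803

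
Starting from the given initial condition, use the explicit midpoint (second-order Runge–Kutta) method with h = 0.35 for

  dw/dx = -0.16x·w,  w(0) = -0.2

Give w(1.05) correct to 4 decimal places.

Midpoint: k1 = f(x_n, w_n); k2 = f(x_n + h/2, w_n + (h/2)·k1); w_{n+1} = w_n + h·k2.
x=0.000000, w=-0.200000:
  k1 = f(0.000000, -0.200000) = 0.000000
  k2 = f(0.175000, -0.200000) = 0.005600
  w ← -0.200000 + 0.35·0.005600 = -0.198040
x=0.350000, w=-0.198040:
  k1 = f(0.350000, -0.198040) = 0.011090
  k2 = f(0.525000, -0.196099) = 0.016472
  w ← -0.198040 + 0.35·0.016472 = -0.192275
x=0.700000, w=-0.192275:
  k1 = f(0.700000, -0.192275) = 0.021535
  k2 = f(0.875000, -0.188506) = 0.026391
  w ← -0.192275 + 0.35·0.026391 = -0.183038
w(1.05) ≈ -0.1830

-0.1830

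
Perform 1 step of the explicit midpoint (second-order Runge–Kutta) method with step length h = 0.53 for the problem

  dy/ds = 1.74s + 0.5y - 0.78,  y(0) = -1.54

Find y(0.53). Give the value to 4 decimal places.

Midpoint: k1 = f(s_n, y_n); k2 = f(s_n + h/2, y_n + (h/2)·k1); y_{n+1} = y_n + h·k2.
s=0.000000, y=-1.540000:
  k1 = f(0.000000, -1.540000) = -1.550000
  k2 = f(0.265000, -1.950750) = -1.294275
  y ← -1.540000 + 0.53·(-1.294275) = -2.225966
y(0.53) ≈ -2.2260

-2.2260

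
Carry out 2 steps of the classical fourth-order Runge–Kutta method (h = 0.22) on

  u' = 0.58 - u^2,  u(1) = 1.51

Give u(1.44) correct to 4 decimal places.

RK4: k1 = f(x_n, u_n); k2 = f(x_n + h/2, u_n + (h/2)·k1); k3 = f(x_n + h/2, u_n + (h/2)·k2); k4 = f(x_n + h, u_n + h·k3); u_{n+1} = u_n + (h/6)·(k1 + 2k2 + 2k3 + k4).
x=1.000000, u=1.510000:
  k1 = f(1.000000, 1.510000) = -1.700100
  k2 = f(1.110000, 1.322989) = -1.170300
  k3 = f(1.110000, 1.381267) = -1.327899
  k4 = f(1.220000, 1.217862) = -0.903189
  u ← 1.510000 + (0.22/6)·(k1 + 2k2 + 2k3 + k4) = 1.231345
x=1.220000, u=1.231345:
  k1 = f(1.220000, 1.231345) = -0.936210
  k2 = f(1.330000, 1.128362) = -0.693200
  k3 = f(1.330000, 1.155093) = -0.754239
  k4 = f(1.440000, 1.065412) = -0.555103
  u ← 1.231345 + (0.22/6)·(k1 + 2k2 + 2k3 + k4) = 1.070518
u(1.44) ≈ 1.0705

1.0705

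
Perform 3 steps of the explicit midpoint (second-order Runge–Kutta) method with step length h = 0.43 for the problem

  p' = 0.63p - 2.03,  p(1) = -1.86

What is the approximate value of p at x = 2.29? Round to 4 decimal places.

-8.1402

Midpoint: k1 = f(x_n, p_n); k2 = f(x_n + h/2, p_n + (h/2)·k1); p_{n+1} = p_n + h·k2.
x=1.000000, p=-1.860000:
  k1 = f(1.000000, -1.860000) = -3.201800
  k2 = f(1.215000, -2.548387) = -3.635484
  p ← -1.860000 + 0.43·(-3.635484) = -3.423258
x=1.430000, p=-3.423258:
  k1 = f(1.430000, -3.423258) = -4.186653
  k2 = f(1.645000, -4.323388) = -4.753735
  p ← -3.423258 + 0.43·(-4.753735) = -5.467364
x=1.860000, p=-5.467364:
  k1 = f(1.860000, -5.467364) = -5.474439
  k2 = f(2.075000, -6.644368) = -6.215952
  p ← -5.467364 + 0.43·(-6.215952) = -8.140223
p(2.29) ≈ -8.1402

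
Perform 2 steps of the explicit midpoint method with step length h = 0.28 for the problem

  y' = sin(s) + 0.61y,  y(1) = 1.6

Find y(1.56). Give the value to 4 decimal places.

Midpoint: k1 = f(s_n, y_n); k2 = f(s_n + h/2, y_n + (h/2)·k1); y_{n+1} = y_n + h·k2.
s=1.000000, y=1.600000:
  k1 = f(1.000000, 1.600000) = 1.817471
  k2 = f(1.140000, 1.854446) = 2.039846
  y ← 1.600000 + 0.28·2.039846 = 2.171157
s=1.280000, y=2.171157:
  k1 = f(1.280000, 2.171157) = 2.282421
  k2 = f(1.420000, 2.490696) = 2.507976
  y ← 2.171157 + 0.28·2.507976 = 2.873390
y(1.56) ≈ 2.8734

2.8734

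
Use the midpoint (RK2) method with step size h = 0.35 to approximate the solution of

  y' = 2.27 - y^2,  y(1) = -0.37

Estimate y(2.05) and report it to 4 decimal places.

Midpoint: k1 = f(t_n, y_n); k2 = f(t_n + h/2, y_n + (h/2)·k1); y_{n+1} = y_n + h·k2.
t=1.000000, y=-0.370000:
  k1 = f(1.000000, -0.370000) = 2.133100
  k2 = f(1.175000, 0.003293) = 2.269989
  y ← -0.370000 + 0.35·2.269989 = 0.424496
t=1.350000, y=0.424496:
  k1 = f(1.350000, 0.424496) = 2.089803
  k2 = f(1.525000, 0.790212) = 1.645565
  y ← 0.424496 + 0.35·1.645565 = 1.000444
t=1.700000, y=1.000444:
  k1 = f(1.700000, 1.000444) = 1.269112
  k2 = f(1.875000, 1.222539) = 0.775399
  y ← 1.000444 + 0.35·0.775399 = 1.271834
y(2.05) ≈ 1.2718

1.2718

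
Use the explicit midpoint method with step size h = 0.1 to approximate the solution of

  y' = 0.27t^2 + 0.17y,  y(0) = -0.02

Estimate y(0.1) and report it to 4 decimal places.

-0.0203

Midpoint: k1 = f(t_n, y_n); k2 = f(t_n + h/2, y_n + (h/2)·k1); y_{n+1} = y_n + h·k2.
t=0.000000, y=-0.020000:
  k1 = f(0.000000, -0.020000) = -0.003400
  k2 = f(0.050000, -0.020170) = -0.002754
  y ← -0.020000 + 0.1·(-0.002754) = -0.020275
y(0.1) ≈ -0.0203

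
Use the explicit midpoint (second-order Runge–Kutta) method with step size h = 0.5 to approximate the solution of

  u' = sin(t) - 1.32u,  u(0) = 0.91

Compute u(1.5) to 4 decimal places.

0.6781

Midpoint: k1 = f(t_n, u_n); k2 = f(t_n + h/2, u_n + (h/2)·k1); u_{n+1} = u_n + h·k2.
t=0.000000, u=0.910000:
  k1 = f(0.000000, 0.910000) = -1.201200
  k2 = f(0.250000, 0.609700) = -0.557400
  u ← 0.910000 + 0.5·(-0.557400) = 0.631300
t=0.500000, u=0.631300:
  k1 = f(0.500000, 0.631300) = -0.353890
  k2 = f(0.750000, 0.542827) = -0.034893
  u ← 0.631300 + 0.5·(-0.034893) = 0.613853
t=1.000000, u=0.613853:
  k1 = f(1.000000, 0.613853) = 0.031185
  k2 = f(1.250000, 0.621649) = 0.128407
  u ← 0.613853 + 0.5·0.128407 = 0.678057
u(1.5) ≈ 0.6781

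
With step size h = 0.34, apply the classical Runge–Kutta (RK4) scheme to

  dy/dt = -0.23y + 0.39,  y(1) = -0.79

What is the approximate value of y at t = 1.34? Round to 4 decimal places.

-0.6030

RK4: k1 = f(t_n, y_n); k2 = f(t_n + h/2, y_n + (h/2)·k1); k3 = f(t_n + h/2, y_n + (h/2)·k2); k4 = f(t_n + h, y_n + h·k3); y_{n+1} = y_n + (h/6)·(k1 + 2k2 + 2k3 + k4).
t=1.000000, y=-0.790000:
  k1 = f(1.000000, -0.790000) = 0.571700
  k2 = f(1.170000, -0.692811) = 0.549347
  k3 = f(1.170000, -0.696611) = 0.550221
  k4 = f(1.340000, -0.602925) = 0.528673
  y ← -0.790000 + (0.34/6)·(k1 + 2k2 + 2k3 + k4) = -0.603028
y(1.34) ≈ -0.6030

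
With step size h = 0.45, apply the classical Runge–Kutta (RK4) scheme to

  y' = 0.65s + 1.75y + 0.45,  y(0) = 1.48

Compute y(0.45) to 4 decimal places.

RK4: k1 = f(s_n, y_n); k2 = f(s_n + h/2, y_n + (h/2)·k1); k3 = f(s_n + h/2, y_n + (h/2)·k2); k4 = f(s_n + h, y_n + h·k3); y_{n+1} = y_n + (h/6)·(k1 + 2k2 + 2k3 + k4).
s=0.000000, y=1.480000:
  k1 = f(0.000000, 1.480000) = 3.040000
  k2 = f(0.225000, 2.164000) = 4.383250
  k3 = f(0.225000, 2.466231) = 4.912155
  k4 = f(0.450000, 3.690470) = 7.200822
  y ← 1.480000 + (0.45/6)·(k1 + 2k2 + 2k3 + k4) = 3.642372
y(0.45) ≈ 3.6424

3.6424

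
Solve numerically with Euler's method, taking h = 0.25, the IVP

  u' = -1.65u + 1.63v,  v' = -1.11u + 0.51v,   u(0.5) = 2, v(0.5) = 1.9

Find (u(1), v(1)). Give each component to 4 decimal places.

Euler on (u,v): u_{n+1} = u_n + h·u', v_{n+1} = v_n + h·v'.
0.500000: (2.000000, 1.900000); f=(-0.203000, -1.251000) → (1.949250, 1.587250)
0.750000: (1.949250, 1.587250); f=(-0.629045, -1.354170) → (1.791989, 1.248707)
(u(1), v(1)) ≈ (1.7920, 1.2487)

1.7920, 1.2487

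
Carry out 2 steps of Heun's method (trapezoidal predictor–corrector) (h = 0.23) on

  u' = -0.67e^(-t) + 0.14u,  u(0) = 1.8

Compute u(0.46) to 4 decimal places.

1.6625

Heun: k1 = f(t_n, u_n); k2 = f(t_n + h, u_n + h·k1); u_{n+1} = u_n + (h/2)·(k1 + k2).
t=0.000000, u=1.800000:
  k1 = f(0.000000, 1.800000) = -0.418000
  k2 = f(0.230000, 1.703860) = -0.293797
  u ← 1.800000 + (0.23/2)·(-0.418000 + (-0.293797)) = 1.718143
t=0.230000, u=1.718143:
  k1 = f(0.230000, 1.718143) = -0.291797
  k2 = f(0.460000, 1.651030) = -0.191816
  u ← 1.718143 + (0.23/2)·(-0.291797 + (-0.191816)) = 1.662528
u(0.46) ≈ 1.6625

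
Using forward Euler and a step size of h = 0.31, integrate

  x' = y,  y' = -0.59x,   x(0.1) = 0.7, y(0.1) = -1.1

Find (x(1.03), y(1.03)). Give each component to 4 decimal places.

Euler on (x,y): x_{n+1} = x_n + h·x', y_{n+1} = y_n + h·y'.
0.100000: (0.700000, -1.100000); f=(-1.100000, -0.413000) → (0.359000, -1.228030)
0.410000: (0.359000, -1.228030); f=(-1.228030, -0.211810) → (-0.021689, -1.293691)
0.720000: (-0.021689, -1.293691); f=(-1.293691, 0.012797) → (-0.422734, -1.289724)
(x(1.03), y(1.03)) ≈ (-0.4227, -1.2897)

-0.4227, -1.2897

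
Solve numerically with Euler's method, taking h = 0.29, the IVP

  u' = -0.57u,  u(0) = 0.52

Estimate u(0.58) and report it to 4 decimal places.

0.3623

Euler: u_{n+1} = u_n + h·f(s_n, u_n).
s=0.000000, u=0.520000: f=-0.296400 → u ← 0.520000 + 0.29·(-0.296400) = 0.434044
s=0.290000, u=0.434044: f=-0.247405 → u ← 0.434044 + 0.29·(-0.247405) = 0.362297
u(0.58) ≈ 0.3623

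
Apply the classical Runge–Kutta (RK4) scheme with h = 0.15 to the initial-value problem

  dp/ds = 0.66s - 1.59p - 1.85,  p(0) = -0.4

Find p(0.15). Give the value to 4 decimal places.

RK4: k1 = f(s_n, p_n); k2 = f(s_n + h/2, p_n + (h/2)·k1); k3 = f(s_n + h/2, p_n + (h/2)·k2); k4 = f(s_n + h, p_n + h·k3); p_{n+1} = p_n + (h/6)·(k1 + 2k2 + 2k3 + k4).
s=0.000000, p=-0.400000:
  k1 = f(0.000000, -0.400000) = -1.214000
  k2 = f(0.075000, -0.491050) = -1.019731
  k3 = f(0.075000, -0.476480) = -1.042897
  k4 = f(0.150000, -0.556435) = -0.866269
  p ← -0.400000 + (0.15/6)·(k1 + 2k2 + 2k3 + k4) = -0.555138
p(0.15) ≈ -0.5551

-0.5551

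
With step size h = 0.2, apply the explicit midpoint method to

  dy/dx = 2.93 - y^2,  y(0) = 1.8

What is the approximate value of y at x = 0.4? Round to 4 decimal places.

Midpoint: k1 = f(x_n, y_n); k2 = f(x_n + h/2, y_n + (h/2)·k1); y_{n+1} = y_n + h·k2.
x=0.000000, y=1.800000:
  k1 = f(0.000000, 1.800000) = -0.310000
  k2 = f(0.100000, 1.769000) = -0.199361
  y ← 1.800000 + 0.2·(-0.199361) = 1.760128
x=0.200000, y=1.760128:
  k1 = f(0.200000, 1.760128) = -0.168050
  k2 = f(0.300000, 1.743323) = -0.109174
  y ← 1.760128 + 0.2·(-0.109174) = 1.738293
y(0.4) ≈ 1.7383

1.7383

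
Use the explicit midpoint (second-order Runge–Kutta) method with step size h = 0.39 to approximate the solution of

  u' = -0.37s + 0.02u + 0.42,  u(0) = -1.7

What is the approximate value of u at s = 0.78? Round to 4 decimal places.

-1.5096

Midpoint: k1 = f(s_n, u_n); k2 = f(s_n + h/2, u_n + (h/2)·k1); u_{n+1} = u_n + h·k2.
s=0.000000, u=-1.700000:
  k1 = f(0.000000, -1.700000) = 0.386000
  k2 = f(0.195000, -1.624730) = 0.315355
  u ← -1.700000 + 0.39·0.315355 = -1.577011
s=0.390000, u=-1.577011:
  k1 = f(0.390000, -1.577011) = 0.244160
  k2 = f(0.585000, -1.529400) = 0.172962
  u ← -1.577011 + 0.39·0.172962 = -1.509556
u(0.78) ≈ -1.5096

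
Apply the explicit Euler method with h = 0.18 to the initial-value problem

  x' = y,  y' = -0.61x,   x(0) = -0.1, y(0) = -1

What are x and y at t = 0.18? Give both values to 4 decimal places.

-0.2800, -0.9890

Euler on (x,y): x_{n+1} = x_n + h·x', y_{n+1} = y_n + h·y'.
0.000000: (-0.100000, -1.000000); f=(-1.000000, 0.061000) → (-0.280000, -0.989020)
(x(0.18), y(0.18)) ≈ (-0.2800, -0.9890)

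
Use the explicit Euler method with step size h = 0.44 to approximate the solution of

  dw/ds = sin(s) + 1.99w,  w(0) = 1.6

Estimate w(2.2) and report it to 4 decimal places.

40.7994

Euler: w_{n+1} = w_n + h·f(s_n, w_n).
s=0.000000, w=1.600000: f=3.184000 → w ← 1.600000 + 0.44·3.184000 = 3.000960
s=0.440000, w=3.000960: f=6.397850 → w ← 3.000960 + 0.44·6.397850 = 5.816014
s=0.880000, w=5.816014: f=12.344607 → w ← 5.816014 + 0.44·12.344607 = 11.247641
s=1.320000, w=11.247641: f=23.351520 → w ← 11.247641 + 0.44·23.351520 = 21.522310
s=1.760000, w=21.522310: f=43.811551 → w ← 21.522310 + 0.44·43.811551 = 40.799392
w(2.2) ≈ 40.7994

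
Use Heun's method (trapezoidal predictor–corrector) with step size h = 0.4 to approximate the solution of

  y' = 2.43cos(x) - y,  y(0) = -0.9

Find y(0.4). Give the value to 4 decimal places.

Heun: k1 = f(x_n, y_n); k2 = f(x_n + h, y_n + h·k1); y_{n+1} = y_n + (h/2)·(k1 + k2).
x=0.000000, y=-0.900000:
  k1 = f(0.000000, -0.900000) = 3.330000
  k2 = f(0.400000, 0.432000) = 1.806178
  y ← -0.900000 + (0.4/2)·(3.330000 + 1.806178) = 0.127236
y(0.4) ≈ 0.1272

0.1272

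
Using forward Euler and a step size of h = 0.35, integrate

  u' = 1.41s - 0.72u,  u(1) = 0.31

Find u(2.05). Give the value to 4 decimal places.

Euler: u_{n+1} = u_n + h·f(s_n, u_n).
s=1.000000, u=0.310000: f=1.186800 → u ← 0.310000 + 0.35·1.186800 = 0.725380
s=1.350000, u=0.725380: f=1.381226 → u ← 0.725380 + 0.35·1.381226 = 1.208809
s=1.700000, u=1.208809: f=1.526657 → u ← 1.208809 + 0.35·1.526657 = 1.743139
u(2.05) ≈ 1.7431

1.7431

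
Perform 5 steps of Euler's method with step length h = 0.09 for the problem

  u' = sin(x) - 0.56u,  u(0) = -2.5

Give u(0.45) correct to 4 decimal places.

-1.8544

Euler: u_{n+1} = u_n + h·f(x_n, u_n).
x=0.000000, u=-2.500000: f=1.400000 → u ← -2.500000 + 0.09·1.400000 = -2.374000
x=0.090000, u=-2.374000: f=1.419319 → u ← -2.374000 + 0.09·1.419319 = -2.246261
x=0.180000, u=-2.246261: f=1.436936 → u ← -2.246261 + 0.09·1.436936 = -2.116937
x=0.270000, u=-2.116937: f=1.452216 → u ← -2.116937 + 0.09·1.452216 = -1.986238
x=0.360000, u=-1.986238: f=1.464567 → u ← -1.986238 + 0.09·1.464567 = -1.854427
u(0.45) ≈ -1.8544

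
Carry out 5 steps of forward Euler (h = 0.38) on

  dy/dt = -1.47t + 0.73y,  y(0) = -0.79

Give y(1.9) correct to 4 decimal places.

Euler: y_{n+1} = y_n + h·f(t_n, y_n).
t=0.000000, y=-0.790000: f=-0.576700 → y ← -0.790000 + 0.38·(-0.576700) = -1.009146
t=0.380000, y=-1.009146: f=-1.295277 → y ← -1.009146 + 0.38·(-1.295277) = -1.501351
t=0.760000, y=-1.501351: f=-2.213186 → y ← -1.501351 + 0.38·(-2.213186) = -2.342362
t=1.140000, y=-2.342362: f=-3.385724 → y ← -2.342362 + 0.38·(-3.385724) = -3.628937
t=1.520000, y=-3.628937: f=-4.883524 → y ← -3.628937 + 0.38·(-4.883524) = -5.484676
y(1.9) ≈ -5.4847

-5.4847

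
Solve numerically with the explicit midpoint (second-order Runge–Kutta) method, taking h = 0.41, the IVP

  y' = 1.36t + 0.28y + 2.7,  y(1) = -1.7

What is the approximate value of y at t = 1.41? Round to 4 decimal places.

-0.0319

Midpoint: k1 = f(t_n, y_n); k2 = f(t_n + h/2, y_n + (h/2)·k1); y_{n+1} = y_n + h·k2.
t=1.000000, y=-1.700000:
  k1 = f(1.000000, -1.700000) = 3.584000
  k2 = f(1.205000, -0.965280) = 4.068522
  y ← -1.700000 + 0.41·4.068522 = -0.031906
y(1.41) ≈ -0.0319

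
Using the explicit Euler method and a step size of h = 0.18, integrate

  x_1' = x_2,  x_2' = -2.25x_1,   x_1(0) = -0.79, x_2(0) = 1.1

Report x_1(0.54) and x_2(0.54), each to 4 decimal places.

Euler on (x_1,x_2): x_1_{n+1} = x_1_n + h·x_1', x_2_{n+1} = x_2_n + h·x_2'.
0.000000: (-0.790000, 1.100000); f=(1.100000, 1.777500) → (-0.592000, 1.419950)
0.180000: (-0.592000, 1.419950); f=(1.419950, 1.332000) → (-0.336409, 1.659710)
0.360000: (-0.336409, 1.659710); f=(1.659710, 0.756920) → (-0.037661, 1.795956)
(x_1(0.54), x_2(0.54)) ≈ (-0.0377, 1.7960)

-0.0377, 1.7960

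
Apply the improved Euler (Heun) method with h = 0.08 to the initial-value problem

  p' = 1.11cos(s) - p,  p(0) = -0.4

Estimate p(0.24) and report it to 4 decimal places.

Heun: k1 = f(s_n, p_n); k2 = f(s_n + h, p_n + h·k1); p_{n+1} = p_n + (h/2)·(k1 + k2).
s=0.000000, p=-0.400000:
  k1 = f(0.000000, -0.400000) = 1.510000
  k2 = f(0.080000, -0.279200) = 1.385650
  p ← -0.400000 + (0.08/2)·(1.510000 + 1.385650) = -0.284174
s=0.080000, p=-0.284174:
  k1 = f(0.080000, -0.284174) = 1.390624
  k2 = f(0.160000, -0.172924) = 1.268746
  p ← -0.284174 + (0.08/2)·(1.390624 + 1.268746) = -0.177799
s=0.160000, p=-0.177799:
  k1 = f(0.160000, -0.177799) = 1.273621
  k2 = f(0.240000, -0.075909) = 1.154095
  p ← -0.177799 + (0.08/2)·(1.273621 + 1.154095) = -0.080691
p(0.24) ≈ -0.0807

-0.0807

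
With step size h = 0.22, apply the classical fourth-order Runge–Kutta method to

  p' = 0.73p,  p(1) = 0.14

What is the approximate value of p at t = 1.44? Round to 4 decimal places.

0.1930

RK4: k1 = f(t_n, p_n); k2 = f(t_n + h/2, p_n + (h/2)·k1); k3 = f(t_n + h/2, p_n + (h/2)·k2); k4 = f(t_n + h, p_n + h·k3); p_{n+1} = p_n + (h/6)·(k1 + 2k2 + 2k3 + k4).
t=1.000000, p=0.140000:
  k1 = f(1.000000, 0.140000) = 0.102200
  k2 = f(1.110000, 0.151242) = 0.110407
  k3 = f(1.110000, 0.152145) = 0.111066
  k4 = f(1.220000, 0.164434) = 0.120037
  p ← 0.140000 + (0.22/6)·(k1 + 2k2 + 2k3 + k4) = 0.164390
t=1.220000, p=0.164390:
  k1 = f(1.220000, 0.164390) = 0.120005
  k2 = f(1.330000, 0.177591) = 0.129641
  k3 = f(1.330000, 0.178651) = 0.130415
  k4 = f(1.440000, 0.193081) = 0.140949
  p ← 0.164390 + (0.22/6)·(k1 + 2k2 + 2k3 + k4) = 0.193029
p(1.44) ≈ 0.1930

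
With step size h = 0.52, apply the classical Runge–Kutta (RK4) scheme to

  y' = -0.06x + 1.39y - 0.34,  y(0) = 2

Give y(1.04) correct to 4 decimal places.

RK4: k1 = f(x_n, y_n); k2 = f(x_n + h/2, y_n + (h/2)·k1); k3 = f(x_n + h/2, y_n + (h/2)·k2); k4 = f(x_n + h, y_n + h·k3); y_{n+1} = y_n + (h/6)·(k1 + 2k2 + 2k3 + k4).
x=0.000000, y=2.000000:
  k1 = f(0.000000, 2.000000) = 2.440000
  k2 = f(0.260000, 2.634400) = 3.306216
  k3 = f(0.260000, 2.859616) = 3.619266
  k4 = f(0.520000, 3.882019) = 5.024806
  y ← 2.000000 + (0.52/6)·(k1 + 2k2 + 2k3 + k4) = 3.847367
x=0.520000, y=3.847367:
  k1 = f(0.520000, 3.847367) = 4.976640
  k2 = f(0.780000, 5.141293) = 6.759597
  k3 = f(0.780000, 5.604862) = 7.403958
  k4 = f(1.040000, 7.697425) = 10.297021
  y ← 3.847367 + (0.52/6)·(k1 + 2k2 + 2k3 + k4) = 7.626100
y(1.04) ≈ 7.6261

7.6261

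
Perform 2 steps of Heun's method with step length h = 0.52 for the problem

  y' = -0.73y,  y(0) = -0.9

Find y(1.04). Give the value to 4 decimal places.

-0.4315

Heun: k1 = f(t_n, y_n); k2 = f(t_n + h, y_n + h·k1); y_{n+1} = y_n + (h/2)·(k1 + k2).
t=0.000000, y=-0.900000:
  k1 = f(0.000000, -0.900000) = 0.657000
  k2 = f(0.520000, -0.558360) = 0.407603
  y ← -0.900000 + (0.52/2)·(0.657000 + 0.407603) = -0.623203
t=0.520000, y=-0.623203:
  k1 = f(0.520000, -0.623203) = 0.454938
  k2 = f(1.040000, -0.386635) = 0.282244
  y ← -0.623203 + (0.52/2)·(0.454938 + 0.282244) = -0.431536
y(1.04) ≈ -0.4315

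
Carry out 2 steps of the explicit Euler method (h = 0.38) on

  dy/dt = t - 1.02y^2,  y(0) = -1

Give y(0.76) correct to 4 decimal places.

-1.9895

Euler: y_{n+1} = y_n + h·f(t_n, y_n).
t=0.000000, y=-1.000000: f=-1.020000 → y ← -1.000000 + 0.38·(-1.020000) = -1.387600
t=0.380000, y=-1.387600: f=-1.583942 → y ← -1.387600 + 0.38·(-1.583942) = -1.989498
y(0.76) ≈ -1.9895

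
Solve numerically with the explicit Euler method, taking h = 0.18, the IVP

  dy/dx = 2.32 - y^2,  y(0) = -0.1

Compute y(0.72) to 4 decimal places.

1.2635

Euler: y_{n+1} = y_n + h·f(x_n, y_n).
x=0.000000, y=-0.100000: f=2.310000 → y ← -0.100000 + 0.18·2.310000 = 0.315800
x=0.180000, y=0.315800: f=2.220270 → y ← 0.315800 + 0.18·2.220270 = 0.715449
x=0.360000, y=0.715449: f=1.808133 → y ← 0.715449 + 0.18·1.808133 = 1.040913
x=0.540000, y=1.040913: f=1.236501 → y ← 1.040913 + 0.18·1.236501 = 1.263483
y(0.72) ≈ 1.2635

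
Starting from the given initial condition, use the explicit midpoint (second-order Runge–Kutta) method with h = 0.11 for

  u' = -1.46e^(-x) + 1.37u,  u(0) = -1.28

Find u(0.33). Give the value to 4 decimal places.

Midpoint: k1 = f(x_n, u_n); k2 = f(x_n + h/2, u_n + (h/2)·k1); u_{n+1} = u_n + h·k2.
x=0.000000, u=-1.280000:
  k1 = f(0.000000, -1.280000) = -3.213600
  k2 = f(0.055000, -1.456748) = -3.377613
  u ← -1.280000 + 0.11·(-3.377613) = -1.651537
x=0.110000, u=-1.651537:
  k1 = f(0.110000, -1.651537) = -3.570524
  k2 = f(0.165000, -1.847916) = -3.769570
  u ← -1.651537 + 0.11·(-3.769570) = -2.066190
x=0.220000, u=-2.066190:
  k1 = f(0.220000, -2.066190) = -4.002358
  k2 = f(0.275000, -2.286320) = -4.241233
  u ← -2.066190 + 0.11·(-4.241233) = -2.532726
u(0.33) ≈ -2.5327

-2.5327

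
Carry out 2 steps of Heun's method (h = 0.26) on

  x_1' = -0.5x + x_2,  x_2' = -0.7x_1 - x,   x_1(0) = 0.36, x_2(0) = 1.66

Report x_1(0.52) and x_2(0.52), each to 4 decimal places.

Heun on (x_1,x_2): k1 = f(x_n, state_n); k2 = f(x_n + h, state_n + h·k1); state_{n+1} = state_n + (h/2)·(k1 + k2).
0.000000: (0.360000, 1.660000)
  k1 = (1.660000, -0.252000)
  predictor → (0.791600, 1.594480)
  k2 = (1.464480, -0.814120)
  → (0.766182, 1.521404)
0.260000: (0.766182, 1.521404)
  k1 = (1.391404, -0.796328)
  predictor → (1.127948, 1.314359)
  k2 = (1.054359, -1.309563)
  → (1.084132, 1.247639)
(x_1(0.52), x_2(0.52)) ≈ (1.0841, 1.2476)

1.0841, 1.2476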